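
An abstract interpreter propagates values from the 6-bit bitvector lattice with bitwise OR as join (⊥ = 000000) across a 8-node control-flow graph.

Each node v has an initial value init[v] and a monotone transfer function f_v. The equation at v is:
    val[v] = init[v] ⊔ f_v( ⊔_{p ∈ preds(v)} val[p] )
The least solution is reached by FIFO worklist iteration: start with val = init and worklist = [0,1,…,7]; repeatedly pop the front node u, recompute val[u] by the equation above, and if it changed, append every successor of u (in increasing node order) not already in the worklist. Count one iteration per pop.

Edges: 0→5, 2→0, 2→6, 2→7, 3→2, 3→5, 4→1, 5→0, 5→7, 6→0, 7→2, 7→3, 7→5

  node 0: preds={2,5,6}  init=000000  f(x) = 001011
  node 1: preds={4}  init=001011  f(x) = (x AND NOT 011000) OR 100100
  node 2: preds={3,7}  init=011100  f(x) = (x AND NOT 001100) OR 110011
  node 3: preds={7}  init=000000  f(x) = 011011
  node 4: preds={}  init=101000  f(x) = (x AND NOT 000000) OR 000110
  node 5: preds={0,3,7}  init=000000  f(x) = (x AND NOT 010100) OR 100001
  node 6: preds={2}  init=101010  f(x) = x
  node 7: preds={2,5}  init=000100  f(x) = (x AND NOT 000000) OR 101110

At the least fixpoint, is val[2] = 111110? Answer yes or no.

no

Worklist (13 pops):
  #1 pop 0: in=111110 → 001011 (was 000000); enqueue []
  #2 pop 1: in=101000 → 101111 (was 001011); enqueue []
  #3 pop 2: in=000100 → 111111 (was 011100); enqueue [0]
  #4 pop 3: in=000100 → 011011 (was 000000); enqueue [2]
  #5 pop 4: in=000000 → 101110 (was 101000); enqueue [1]
  #6 pop 5: in=011111 → 101011 (was 000000); enqueue []
  #7 pop 6: in=111111 → 111111 (was 101010); enqueue []
  #8 pop 7: in=111111 → 111111 (was 000100); enqueue [3,5]
  #9 pop 0: in=111111 → 001011 (no change)
  #10 pop 2: in=111111 → 111111 (no change)
  #11 pop 1: in=101110 → 101111 (no change)
  #12 pop 3: in=111111 → 011011 (no change)
  #13 pop 5: in=111111 → 101011 (no change)

Fixpoint:
  val[0] = 001011
  val[1] = 101111
  val[2] = 111111
  val[3] = 011011
  val[4] = 101110
  val[5] = 101011
  val[6] = 111111
  val[7] = 111111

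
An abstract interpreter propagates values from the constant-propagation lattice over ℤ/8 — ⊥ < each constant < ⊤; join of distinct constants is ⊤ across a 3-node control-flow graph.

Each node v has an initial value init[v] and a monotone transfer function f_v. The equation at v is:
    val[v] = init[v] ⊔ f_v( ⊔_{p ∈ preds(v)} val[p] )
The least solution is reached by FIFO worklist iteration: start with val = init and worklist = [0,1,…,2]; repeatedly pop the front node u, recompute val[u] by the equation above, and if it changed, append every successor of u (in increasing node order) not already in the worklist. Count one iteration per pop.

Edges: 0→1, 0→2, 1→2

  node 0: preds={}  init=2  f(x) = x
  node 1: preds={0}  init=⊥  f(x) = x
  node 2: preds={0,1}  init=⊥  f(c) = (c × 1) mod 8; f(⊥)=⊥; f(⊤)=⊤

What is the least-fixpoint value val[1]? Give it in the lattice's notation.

Iteration log — 3 steps:
  step 1. node 0  ⊔preds=⊥  new=2  stable
  step 2. node 1  ⊔preds=2  new=2  old=⊥  +wl: 
  step 3. node 2  ⊔preds=2  new=2  old=⊥  +wl: 

Least fixpoint reached:
  node 0: 2
  node 1: 2
  node 2: 2

2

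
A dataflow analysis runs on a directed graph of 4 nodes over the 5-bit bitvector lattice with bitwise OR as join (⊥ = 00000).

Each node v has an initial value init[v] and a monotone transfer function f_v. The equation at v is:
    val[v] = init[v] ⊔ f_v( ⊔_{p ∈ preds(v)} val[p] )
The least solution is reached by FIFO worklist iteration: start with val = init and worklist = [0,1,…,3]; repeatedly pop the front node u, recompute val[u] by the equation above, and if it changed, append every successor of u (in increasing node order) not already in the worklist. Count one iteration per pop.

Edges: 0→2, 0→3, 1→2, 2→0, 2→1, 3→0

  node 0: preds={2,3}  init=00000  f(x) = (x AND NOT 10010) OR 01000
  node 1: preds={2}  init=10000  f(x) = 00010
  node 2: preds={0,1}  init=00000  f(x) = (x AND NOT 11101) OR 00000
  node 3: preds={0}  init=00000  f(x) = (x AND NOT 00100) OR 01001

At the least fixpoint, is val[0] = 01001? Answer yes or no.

Trace (8 dequeues):
  [1] u=0 | in 00000 | out 01000 | prev 00000 | push {}
  [2] u=1 | in 00000 | out 10010 | prev 10000 | push {}
  [3] u=2 | in 11010 | out 00010 | prev 00000 | push {0,1}
  [4] u=3 | in 01000 | out 01001 | prev 00000 | push {}
  [5] u=0 | in 01011 | out 01001 | prev 01000 | push {2,3}
  [6] u=1 | in 00010 | out 10010 | ==
  [7] u=2 | in 11011 | out 00010 | ==
  [8] u=3 | in 01001 | out 01001 | ==

Converged values:
  [0] 01001
  [1] 10010
  [2] 00010
  [3] 01001

yes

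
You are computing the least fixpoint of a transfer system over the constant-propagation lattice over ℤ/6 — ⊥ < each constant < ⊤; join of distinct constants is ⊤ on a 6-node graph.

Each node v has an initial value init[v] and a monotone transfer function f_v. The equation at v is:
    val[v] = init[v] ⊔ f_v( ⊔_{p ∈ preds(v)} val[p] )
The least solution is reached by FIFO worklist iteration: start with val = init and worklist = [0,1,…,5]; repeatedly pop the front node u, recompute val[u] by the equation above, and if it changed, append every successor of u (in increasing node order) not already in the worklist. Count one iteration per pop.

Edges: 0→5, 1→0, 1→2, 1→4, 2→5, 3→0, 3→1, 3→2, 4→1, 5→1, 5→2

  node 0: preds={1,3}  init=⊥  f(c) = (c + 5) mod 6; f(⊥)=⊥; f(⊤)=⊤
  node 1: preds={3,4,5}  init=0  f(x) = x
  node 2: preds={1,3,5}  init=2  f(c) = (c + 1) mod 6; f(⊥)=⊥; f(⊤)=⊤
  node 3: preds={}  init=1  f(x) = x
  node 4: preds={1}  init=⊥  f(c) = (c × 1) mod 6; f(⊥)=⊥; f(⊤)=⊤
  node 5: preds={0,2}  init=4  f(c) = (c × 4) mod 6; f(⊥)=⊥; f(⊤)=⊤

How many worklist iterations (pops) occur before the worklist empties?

Iteration log — 9 steps:
  step 1. node 0  ⊔preds=⊤  new=⊤  old=⊥  +wl: 
  step 2. node 1  ⊔preds=⊤  new=⊤  old=0  +wl: 0
  step 3. node 2  ⊔preds=⊤  new=⊤  old=2  +wl: 
  step 4. node 3  ⊔preds=⊥  new=1  stable
  step 5. node 4  ⊔preds=⊤  new=⊤  old=⊥  +wl: 1
  step 6. node 5  ⊔preds=⊤  new=⊤  old=4  +wl: 2
  step 7. node 0  ⊔preds=⊤  new=⊤  stable
  step 8. node 1  ⊔preds=⊤  new=⊤  stable
  step 9. node 2  ⊔preds=⊤  new=⊤  stable

Least fixpoint reached:
  node 0: ⊤
  node 1: ⊤
  node 2: ⊤
  node 3: 1
  node 4: ⊤
  node 5: ⊤

9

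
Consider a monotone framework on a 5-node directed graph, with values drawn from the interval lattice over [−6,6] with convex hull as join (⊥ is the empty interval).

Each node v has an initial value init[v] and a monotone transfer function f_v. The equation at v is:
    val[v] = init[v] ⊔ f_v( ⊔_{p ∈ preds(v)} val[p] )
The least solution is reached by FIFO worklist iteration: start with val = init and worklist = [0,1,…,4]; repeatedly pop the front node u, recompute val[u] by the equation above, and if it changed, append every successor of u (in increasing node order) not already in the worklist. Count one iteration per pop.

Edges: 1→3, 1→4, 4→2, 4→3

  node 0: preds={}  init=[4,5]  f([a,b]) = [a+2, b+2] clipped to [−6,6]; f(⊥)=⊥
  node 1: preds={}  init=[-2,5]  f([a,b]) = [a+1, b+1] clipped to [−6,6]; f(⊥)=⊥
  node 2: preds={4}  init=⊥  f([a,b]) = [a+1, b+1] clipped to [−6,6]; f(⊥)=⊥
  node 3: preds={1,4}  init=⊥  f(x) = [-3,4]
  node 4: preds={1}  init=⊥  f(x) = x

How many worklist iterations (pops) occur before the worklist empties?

Iteration log — 7 steps:
  step 1. node 0  ⊔preds=⊥  new=[4,5]  stable
  step 2. node 1  ⊔preds=⊥  new=[-2,5]  stable
  step 3. node 2  ⊔preds=⊥  new=⊥  stable
  step 4. node 3  ⊔preds=[-2,5]  new=[-3,4]  old=⊥  +wl: 
  step 5. node 4  ⊔preds=[-2,5]  new=[-2,5]  old=⊥  +wl: 2,3
  step 6. node 2  ⊔preds=[-2,5]  new=[-1,6]  old=⊥  +wl: 
  step 7. node 3  ⊔preds=[-2,5]  new=[-3,4]  stable

Least fixpoint reached:
  node 0: [4,5]
  node 1: [-2,5]
  node 2: [-1,6]
  node 3: [-3,4]
  node 4: [-2,5]

7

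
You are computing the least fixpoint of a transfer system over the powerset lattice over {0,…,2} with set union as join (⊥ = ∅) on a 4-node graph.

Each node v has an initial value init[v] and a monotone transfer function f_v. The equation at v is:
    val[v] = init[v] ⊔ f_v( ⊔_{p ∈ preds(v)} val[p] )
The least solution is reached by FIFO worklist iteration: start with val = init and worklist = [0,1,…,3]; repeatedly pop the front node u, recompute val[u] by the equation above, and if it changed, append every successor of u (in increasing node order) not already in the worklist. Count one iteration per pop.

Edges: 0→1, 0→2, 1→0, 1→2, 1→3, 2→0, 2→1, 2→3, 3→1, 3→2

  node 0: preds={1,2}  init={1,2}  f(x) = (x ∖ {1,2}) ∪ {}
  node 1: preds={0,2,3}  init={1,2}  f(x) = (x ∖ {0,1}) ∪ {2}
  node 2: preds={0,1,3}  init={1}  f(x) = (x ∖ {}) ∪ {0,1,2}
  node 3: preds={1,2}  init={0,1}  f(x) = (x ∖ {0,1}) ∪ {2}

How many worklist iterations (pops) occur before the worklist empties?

Trace (7 dequeues):
  [1] u=0 | in {1,2} | out {1,2} | ==
  [2] u=1 | in {0,1,2} | out {1,2} | ==
  [3] u=2 | in {0,1,2} | out {0,1,2} | prev {1} | push {0,1}
  [4] u=3 | in {0,1,2} | out {0,1,2} | prev {0,1} | push {2}
  [5] u=0 | in {0,1,2} | out {0,1,2} | prev {1,2} | push {}
  [6] u=1 | in {0,1,2} | out {1,2} | ==
  [7] u=2 | in {0,1,2} | out {0,1,2} | ==

Converged values:
  [0] {0,1,2}
  [1] {1,2}
  [2] {0,1,2}
  [3] {0,1,2}

7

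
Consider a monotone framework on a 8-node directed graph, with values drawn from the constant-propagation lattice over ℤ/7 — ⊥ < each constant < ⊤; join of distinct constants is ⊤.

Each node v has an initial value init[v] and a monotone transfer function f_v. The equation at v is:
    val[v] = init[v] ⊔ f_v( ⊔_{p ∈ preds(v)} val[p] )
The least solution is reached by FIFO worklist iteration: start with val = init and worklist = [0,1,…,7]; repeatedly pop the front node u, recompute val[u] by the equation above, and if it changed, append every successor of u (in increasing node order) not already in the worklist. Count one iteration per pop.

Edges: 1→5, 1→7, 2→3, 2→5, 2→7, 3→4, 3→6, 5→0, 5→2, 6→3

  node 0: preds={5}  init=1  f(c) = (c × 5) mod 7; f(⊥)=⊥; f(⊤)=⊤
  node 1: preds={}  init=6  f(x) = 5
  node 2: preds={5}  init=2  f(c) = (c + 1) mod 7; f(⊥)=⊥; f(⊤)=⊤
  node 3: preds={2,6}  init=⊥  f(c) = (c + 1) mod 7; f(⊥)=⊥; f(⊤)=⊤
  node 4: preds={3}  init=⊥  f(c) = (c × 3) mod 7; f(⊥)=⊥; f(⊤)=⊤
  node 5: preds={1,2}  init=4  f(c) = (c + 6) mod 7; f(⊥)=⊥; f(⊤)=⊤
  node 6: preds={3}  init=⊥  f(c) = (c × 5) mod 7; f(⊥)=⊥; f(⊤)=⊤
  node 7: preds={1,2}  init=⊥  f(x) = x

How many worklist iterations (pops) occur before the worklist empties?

11

Worklist (11 pops):
  #1 pop 0: in=4 → ⊤ (was 1); enqueue []
  #2 pop 1: in=⊥ → ⊤ (was 6); enqueue []
  #3 pop 2: in=4 → ⊤ (was 2); enqueue []
  #4 pop 3: in=⊤ → ⊤ (was ⊥); enqueue []
  #5 pop 4: in=⊤ → ⊤ (was ⊥); enqueue []
  #6 pop 5: in=⊤ → ⊤ (was 4); enqueue [0,2]
  #7 pop 6: in=⊤ → ⊤ (was ⊥); enqueue [3]
  #8 pop 7: in=⊤ → ⊤ (was ⊥); enqueue []
  #9 pop 0: in=⊤ → ⊤ (no change)
  #10 pop 2: in=⊤ → ⊤ (no change)
  #11 pop 3: in=⊤ → ⊤ (no change)

Fixpoint:
  val[0] = ⊤
  val[1] = ⊤
  val[2] = ⊤
  val[3] = ⊤
  val[4] = ⊤
  val[5] = ⊤
  val[6] = ⊤
  val[7] = ⊤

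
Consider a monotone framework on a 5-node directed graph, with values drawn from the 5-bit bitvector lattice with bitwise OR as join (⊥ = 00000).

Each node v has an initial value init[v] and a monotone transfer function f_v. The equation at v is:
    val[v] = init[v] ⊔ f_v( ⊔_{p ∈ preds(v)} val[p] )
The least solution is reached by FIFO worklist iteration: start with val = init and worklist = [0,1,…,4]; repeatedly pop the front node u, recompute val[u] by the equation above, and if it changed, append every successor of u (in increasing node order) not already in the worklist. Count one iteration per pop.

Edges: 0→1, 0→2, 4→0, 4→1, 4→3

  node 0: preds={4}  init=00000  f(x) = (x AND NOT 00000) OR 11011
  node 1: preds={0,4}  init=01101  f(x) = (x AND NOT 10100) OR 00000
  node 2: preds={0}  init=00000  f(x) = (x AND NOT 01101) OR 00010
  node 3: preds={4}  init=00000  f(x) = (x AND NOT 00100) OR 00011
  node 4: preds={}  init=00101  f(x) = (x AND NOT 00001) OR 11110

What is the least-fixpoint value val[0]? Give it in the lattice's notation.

11111

Worklist (8 pops):
  #1 pop 0: in=00101 → 11111 (was 00000); enqueue []
  #2 pop 1: in=11111 → 01111 (was 01101); enqueue []
  #3 pop 2: in=11111 → 10010 (was 00000); enqueue []
  #4 pop 3: in=00101 → 00011 (was 00000); enqueue []
  #5 pop 4: in=00000 → 11111 (was 00101); enqueue [0,1,3]
  #6 pop 0: in=11111 → 11111 (no change)
  #7 pop 1: in=11111 → 01111 (no change)
  #8 pop 3: in=11111 → 11011 (was 00011); enqueue []

Fixpoint:
  val[0] = 11111
  val[1] = 01111
  val[2] = 10010
  val[3] = 11011
  val[4] = 11111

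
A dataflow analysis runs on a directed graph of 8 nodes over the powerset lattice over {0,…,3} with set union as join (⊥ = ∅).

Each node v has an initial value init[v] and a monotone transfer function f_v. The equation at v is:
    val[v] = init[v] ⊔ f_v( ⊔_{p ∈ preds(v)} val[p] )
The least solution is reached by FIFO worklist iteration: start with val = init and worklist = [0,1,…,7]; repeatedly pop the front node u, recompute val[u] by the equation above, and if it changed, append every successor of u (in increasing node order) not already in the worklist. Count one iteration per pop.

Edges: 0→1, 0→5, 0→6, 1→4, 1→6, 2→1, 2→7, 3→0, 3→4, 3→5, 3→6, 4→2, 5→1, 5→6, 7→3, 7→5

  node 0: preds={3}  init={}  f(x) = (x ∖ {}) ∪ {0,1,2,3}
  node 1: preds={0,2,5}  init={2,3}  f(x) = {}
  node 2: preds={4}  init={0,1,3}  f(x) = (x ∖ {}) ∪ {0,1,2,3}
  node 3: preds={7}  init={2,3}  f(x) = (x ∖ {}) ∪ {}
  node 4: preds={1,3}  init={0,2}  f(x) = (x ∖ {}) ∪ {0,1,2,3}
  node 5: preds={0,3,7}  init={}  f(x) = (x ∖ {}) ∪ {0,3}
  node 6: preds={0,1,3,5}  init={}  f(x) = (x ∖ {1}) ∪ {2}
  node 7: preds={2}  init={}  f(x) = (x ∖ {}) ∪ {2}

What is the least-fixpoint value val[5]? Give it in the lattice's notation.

Worklist (15 pops):
  #1 pop 0: in={2,3} → {0,1,2,3} (was {}); enqueue []
  #2 pop 1: in={0,1,2,3} → {2,3} (no change)
  #3 pop 2: in={0,2} → {0,1,2,3} (was {0,1,3}); enqueue [1]
  #4 pop 3: in={} → {2,3} (no change)
  #5 pop 4: in={2,3} → {0,1,2,3} (was {0,2}); enqueue [2]
  #6 pop 5: in={0,1,2,3} → {0,1,2,3} (was {}); enqueue []
  #7 pop 6: in={0,1,2,3} → {0,2,3} (was {}); enqueue []
  #8 pop 7: in={0,1,2,3} → {0,1,2,3} (was {}); enqueue [3,5]
  #9 pop 1: in={0,1,2,3} → {2,3} (no change)
  #10 pop 2: in={0,1,2,3} → {0,1,2,3} (no change)
  #11 pop 3: in={0,1,2,3} → {0,1,2,3} (was {2,3}); enqueue [0,4,6]
  #12 pop 5: in={0,1,2,3} → {0,1,2,3} (no change)
  #13 pop 0: in={0,1,2,3} → {0,1,2,3} (no change)
  #14 pop 4: in={0,1,2,3} → {0,1,2,3} (no change)
  #15 pop 6: in={0,1,2,3} → {0,2,3} (no change)

Fixpoint:
  val[0] = {0,1,2,3}
  val[1] = {2,3}
  val[2] = {0,1,2,3}
  val[3] = {0,1,2,3}
  val[4] = {0,1,2,3}
  val[5] = {0,1,2,3}
  val[6] = {0,2,3}
  val[7] = {0,1,2,3}

{0,1,2,3}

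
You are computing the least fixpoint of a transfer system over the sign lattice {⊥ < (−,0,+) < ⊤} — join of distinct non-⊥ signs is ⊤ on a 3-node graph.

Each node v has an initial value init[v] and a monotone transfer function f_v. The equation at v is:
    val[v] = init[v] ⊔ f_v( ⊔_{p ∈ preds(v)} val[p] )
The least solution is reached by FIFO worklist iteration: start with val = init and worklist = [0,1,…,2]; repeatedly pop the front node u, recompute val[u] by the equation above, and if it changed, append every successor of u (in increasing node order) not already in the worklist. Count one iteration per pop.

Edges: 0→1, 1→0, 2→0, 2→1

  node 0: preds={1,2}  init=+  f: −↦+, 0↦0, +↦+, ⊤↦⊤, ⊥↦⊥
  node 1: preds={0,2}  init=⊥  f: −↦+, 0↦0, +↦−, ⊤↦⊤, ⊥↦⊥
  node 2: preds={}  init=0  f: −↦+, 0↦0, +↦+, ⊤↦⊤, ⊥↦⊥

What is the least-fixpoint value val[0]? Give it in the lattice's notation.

Worklist (4 pops):
  #1 pop 0: in=0 → ⊤ (was +); enqueue []
  #2 pop 1: in=⊤ → ⊤ (was ⊥); enqueue [0]
  #3 pop 2: in=⊥ → 0 (no change)
  #4 pop 0: in=⊤ → ⊤ (no change)

Fixpoint:
  val[0] = ⊤
  val[1] = ⊤
  val[2] = 0

⊤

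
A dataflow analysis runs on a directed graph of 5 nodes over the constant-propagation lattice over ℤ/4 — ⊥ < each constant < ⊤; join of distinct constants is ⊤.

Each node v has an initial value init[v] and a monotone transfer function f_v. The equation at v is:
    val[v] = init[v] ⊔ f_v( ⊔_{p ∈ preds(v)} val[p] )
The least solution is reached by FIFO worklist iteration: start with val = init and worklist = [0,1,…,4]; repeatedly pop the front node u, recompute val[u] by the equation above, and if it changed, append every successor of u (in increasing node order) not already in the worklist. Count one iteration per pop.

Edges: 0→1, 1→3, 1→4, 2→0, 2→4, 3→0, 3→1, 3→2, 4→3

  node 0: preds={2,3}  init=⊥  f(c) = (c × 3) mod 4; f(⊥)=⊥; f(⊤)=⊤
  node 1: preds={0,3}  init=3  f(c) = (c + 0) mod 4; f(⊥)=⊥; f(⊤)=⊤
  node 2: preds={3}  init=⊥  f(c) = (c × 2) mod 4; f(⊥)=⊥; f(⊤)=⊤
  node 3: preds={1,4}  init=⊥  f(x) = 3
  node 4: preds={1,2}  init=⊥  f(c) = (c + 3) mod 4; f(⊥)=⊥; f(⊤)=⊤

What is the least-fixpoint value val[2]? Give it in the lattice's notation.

2

Trace (13 dequeues):
  [1] u=0 | in ⊥ | out ⊥ | ==
  [2] u=1 | in ⊥ | out 3 | ==
  [3] u=2 | in ⊥ | out ⊥ | ==
  [4] u=3 | in 3 | out 3 | prev ⊥ | push {0,1,2}
  [5] u=4 | in 3 | out 2 | prev ⊥ | push {3}
  [6] u=0 | in 3 | out 1 | prev ⊥ | push {}
  [7] u=1 | in ⊤ | out ⊤ | prev 3 | push {4}
  [8] u=2 | in 3 | out 2 | prev ⊥ | push {0}
  [9] u=3 | in ⊤ | out 3 | ==
  [10] u=4 | in ⊤ | out ⊤ | prev 2 | push {3}
  [11] u=0 | in ⊤ | out ⊤ | prev 1 | push {1}
  [12] u=3 | in ⊤ | out 3 | ==
  [13] u=1 | in ⊤ | out ⊤ | ==

Converged values:
  [0] ⊤
  [1] ⊤
  [2] 2
  [3] 3
  [4] ⊤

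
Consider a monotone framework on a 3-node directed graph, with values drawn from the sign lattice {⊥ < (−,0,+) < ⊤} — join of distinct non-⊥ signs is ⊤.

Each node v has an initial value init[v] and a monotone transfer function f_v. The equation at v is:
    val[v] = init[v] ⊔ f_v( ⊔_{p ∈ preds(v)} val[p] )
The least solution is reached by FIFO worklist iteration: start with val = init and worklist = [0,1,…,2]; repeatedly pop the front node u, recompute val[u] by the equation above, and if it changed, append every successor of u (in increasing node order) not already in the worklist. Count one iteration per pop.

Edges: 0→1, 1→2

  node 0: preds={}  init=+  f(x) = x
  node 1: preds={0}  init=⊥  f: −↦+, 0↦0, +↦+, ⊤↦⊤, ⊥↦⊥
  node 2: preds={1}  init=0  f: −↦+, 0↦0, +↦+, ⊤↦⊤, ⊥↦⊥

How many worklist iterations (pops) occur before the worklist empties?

Iteration log — 3 steps:
  step 1. node 0  ⊔preds=⊥  new=+  stable
  step 2. node 1  ⊔preds=+  new=+  old=⊥  +wl: 
  step 3. node 2  ⊔preds=+  new=⊤  old=0  +wl: 

Least fixpoint reached:
  node 0: +
  node 1: +
  node 2: ⊤

3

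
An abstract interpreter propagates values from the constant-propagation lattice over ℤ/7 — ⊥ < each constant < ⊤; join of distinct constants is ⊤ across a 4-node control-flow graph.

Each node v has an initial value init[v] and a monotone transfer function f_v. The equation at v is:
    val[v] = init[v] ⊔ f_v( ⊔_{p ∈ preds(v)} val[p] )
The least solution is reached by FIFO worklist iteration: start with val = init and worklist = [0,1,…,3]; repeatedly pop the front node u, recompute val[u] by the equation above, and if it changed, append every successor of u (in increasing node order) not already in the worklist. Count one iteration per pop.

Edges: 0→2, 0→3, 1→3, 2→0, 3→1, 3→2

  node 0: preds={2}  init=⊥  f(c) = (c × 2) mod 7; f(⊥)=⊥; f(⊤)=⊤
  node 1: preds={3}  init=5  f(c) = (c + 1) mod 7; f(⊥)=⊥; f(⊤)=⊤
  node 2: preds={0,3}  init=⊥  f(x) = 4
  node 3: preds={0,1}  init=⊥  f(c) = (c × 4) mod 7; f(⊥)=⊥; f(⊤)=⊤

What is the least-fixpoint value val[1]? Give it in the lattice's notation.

Trace (10 dequeues):
  [1] u=0 | in ⊥ | out ⊥ | ==
  [2] u=1 | in ⊥ | out 5 | ==
  [3] u=2 | in ⊥ | out 4 | prev ⊥ | push {0}
  [4] u=3 | in 5 | out 6 | prev ⊥ | push {1,2}
  [5] u=0 | in 4 | out 1 | prev ⊥ | push {3}
  [6] u=1 | in 6 | out ⊤ | prev 5 | push {}
  [7] u=2 | in ⊤ | out 4 | ==
  [8] u=3 | in ⊤ | out ⊤ | prev 6 | push {1,2}
  [9] u=1 | in ⊤ | out ⊤ | ==
  [10] u=2 | in ⊤ | out 4 | ==

Converged values:
  [0] 1
  [1] ⊤
  [2] 4
  [3] ⊤

⊤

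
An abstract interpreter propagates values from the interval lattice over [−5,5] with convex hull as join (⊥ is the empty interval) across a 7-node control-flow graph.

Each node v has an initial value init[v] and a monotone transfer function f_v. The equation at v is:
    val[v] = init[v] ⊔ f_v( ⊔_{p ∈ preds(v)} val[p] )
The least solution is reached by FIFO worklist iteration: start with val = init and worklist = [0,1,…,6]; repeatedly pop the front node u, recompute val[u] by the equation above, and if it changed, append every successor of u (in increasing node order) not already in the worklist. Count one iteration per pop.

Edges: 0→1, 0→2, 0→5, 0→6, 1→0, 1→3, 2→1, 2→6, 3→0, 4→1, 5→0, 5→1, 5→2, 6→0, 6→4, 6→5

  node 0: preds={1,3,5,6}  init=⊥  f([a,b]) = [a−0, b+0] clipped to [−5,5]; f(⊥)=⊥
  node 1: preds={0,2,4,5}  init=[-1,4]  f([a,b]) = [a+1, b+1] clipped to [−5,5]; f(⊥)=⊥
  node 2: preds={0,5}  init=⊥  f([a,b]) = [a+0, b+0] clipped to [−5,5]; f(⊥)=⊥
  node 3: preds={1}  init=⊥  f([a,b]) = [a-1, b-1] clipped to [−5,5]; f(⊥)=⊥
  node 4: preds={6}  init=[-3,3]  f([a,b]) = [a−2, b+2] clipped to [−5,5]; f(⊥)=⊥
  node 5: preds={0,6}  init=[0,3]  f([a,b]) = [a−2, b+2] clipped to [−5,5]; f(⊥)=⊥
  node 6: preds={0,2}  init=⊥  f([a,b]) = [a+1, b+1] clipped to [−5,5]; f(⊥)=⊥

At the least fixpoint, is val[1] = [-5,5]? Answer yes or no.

Iteration log — 25 steps:
  step 1. node 0  ⊔preds=[-1,4]  new=[-1,4]  old=⊥  +wl: 
  step 2. node 1  ⊔preds=[-3,4]  new=[-2,5]  old=[-1,4]  +wl: 0
  step 3. node 2  ⊔preds=[-1,4]  new=[-1,4]  old=⊥  +wl: 1
  step 4. node 3  ⊔preds=[-2,5]  new=[-3,4]  old=⊥  +wl: 
  step 5. node 4  ⊔preds=⊥  new=[-3,3]  stable
  step 6. node 5  ⊔preds=[-1,4]  new=[-3,5]  old=[0,3]  +wl: 2
  step 7. node 6  ⊔preds=[-1,4]  new=[0,5]  old=⊥  +wl: 4,5
  step 8. node 0  ⊔preds=[-3,5]  new=[-3,5]  old=[-1,4]  +wl: 6
  step 9. node 1  ⊔preds=[-3,5]  new=[-2,5]  stable
  step 10. node 2  ⊔preds=[-3,5]  new=[-3,5]  old=[-1,4]  +wl: 1
  step 11. node 4  ⊔preds=[0,5]  new=[-3,5]  old=[-3,3]  +wl: 
  step 12. node 5  ⊔preds=[-3,5]  new=[-5,5]  old=[-3,5]  +wl: 0,2
  step 13. node 6  ⊔preds=[-3,5]  new=[-2,5]  old=[0,5]  +wl: 4,5
  step 14. node 1  ⊔preds=[-5,5]  new=[-4,5]  old=[-2,5]  +wl: 3
  step 15. node 0  ⊔preds=[-5,5]  new=[-5,5]  old=[-3,5]  +wl: 1,6
  step 16. node 2  ⊔preds=[-5,5]  new=[-5,5]  old=[-3,5]  +wl: 
  step 17. node 4  ⊔preds=[-2,5]  new=[-4,5]  old=[-3,5]  +wl: 
  step 18. node 5  ⊔preds=[-5,5]  new=[-5,5]  stable
  step 19. node 3  ⊔preds=[-4,5]  new=[-5,4]  old=[-3,4]  +wl: 0
  step 20. node 1  ⊔preds=[-5,5]  new=[-4,5]  stable
  step 21. node 6  ⊔preds=[-5,5]  new=[-4,5]  old=[-2,5]  +wl: 4,5
  step 22. node 0  ⊔preds=[-5,5]  new=[-5,5]  stable
  step 23. node 4  ⊔preds=[-4,5]  new=[-5,5]  old=[-4,5]  +wl: 1
  step 24. node 5  ⊔preds=[-5,5]  new=[-5,5]  stable
  step 25. node 1  ⊔preds=[-5,5]  new=[-4,5]  stable

Least fixpoint reached:
  node 0: [-5,5]
  node 1: [-4,5]
  node 2: [-5,5]
  node 3: [-5,4]
  node 4: [-5,5]
  node 5: [-5,5]
  node 6: [-4,5]

no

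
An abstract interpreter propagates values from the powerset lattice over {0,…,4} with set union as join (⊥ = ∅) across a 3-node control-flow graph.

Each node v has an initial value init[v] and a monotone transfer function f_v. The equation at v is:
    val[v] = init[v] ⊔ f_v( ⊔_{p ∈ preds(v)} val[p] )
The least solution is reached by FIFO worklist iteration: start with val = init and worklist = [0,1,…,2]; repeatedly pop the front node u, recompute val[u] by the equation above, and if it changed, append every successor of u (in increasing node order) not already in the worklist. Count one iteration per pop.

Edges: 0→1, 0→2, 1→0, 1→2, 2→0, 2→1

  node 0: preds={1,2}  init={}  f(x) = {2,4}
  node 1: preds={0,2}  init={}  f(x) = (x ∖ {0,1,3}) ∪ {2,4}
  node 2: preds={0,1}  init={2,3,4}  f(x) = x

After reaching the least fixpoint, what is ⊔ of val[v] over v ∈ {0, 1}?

{2,4}

Worklist (4 pops):
  #1 pop 0: in={2,3,4} → {2,4} (was {}); enqueue []
  #2 pop 1: in={2,3,4} → {2,4} (was {}); enqueue [0]
  #3 pop 2: in={2,4} → {2,3,4} (no change)
  #4 pop 0: in={2,3,4} → {2,4} (no change)

Fixpoint:
  val[0] = {2,4}
  val[1] = {2,4}
  val[2] = {2,3,4}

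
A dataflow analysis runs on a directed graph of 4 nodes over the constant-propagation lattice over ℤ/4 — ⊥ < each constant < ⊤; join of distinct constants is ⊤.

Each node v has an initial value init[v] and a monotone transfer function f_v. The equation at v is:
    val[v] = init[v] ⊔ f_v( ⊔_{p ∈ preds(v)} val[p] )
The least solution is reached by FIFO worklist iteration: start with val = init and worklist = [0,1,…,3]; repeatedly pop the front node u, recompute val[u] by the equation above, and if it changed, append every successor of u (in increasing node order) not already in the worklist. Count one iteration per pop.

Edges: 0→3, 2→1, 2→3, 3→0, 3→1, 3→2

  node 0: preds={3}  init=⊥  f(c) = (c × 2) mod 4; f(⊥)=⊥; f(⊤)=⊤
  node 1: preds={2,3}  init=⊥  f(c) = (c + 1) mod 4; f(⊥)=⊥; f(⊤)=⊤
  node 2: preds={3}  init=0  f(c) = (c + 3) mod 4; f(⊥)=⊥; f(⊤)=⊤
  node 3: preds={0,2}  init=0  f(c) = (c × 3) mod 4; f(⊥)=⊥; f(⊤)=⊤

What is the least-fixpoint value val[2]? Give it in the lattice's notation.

Worklist (8 pops):
  #1 pop 0: in=0 → 0 (was ⊥); enqueue []
  #2 pop 1: in=0 → 1 (was ⊥); enqueue []
  #3 pop 2: in=0 → ⊤ (was 0); enqueue [1]
  #4 pop 3: in=⊤ → ⊤ (was 0); enqueue [0,2]
  #5 pop 1: in=⊤ → ⊤ (was 1); enqueue []
  #6 pop 0: in=⊤ → ⊤ (was 0); enqueue [3]
  #7 pop 2: in=⊤ → ⊤ (no change)
  #8 pop 3: in=⊤ → ⊤ (no change)

Fixpoint:
  val[0] = ⊤
  val[1] = ⊤
  val[2] = ⊤
  val[3] = ⊤

⊤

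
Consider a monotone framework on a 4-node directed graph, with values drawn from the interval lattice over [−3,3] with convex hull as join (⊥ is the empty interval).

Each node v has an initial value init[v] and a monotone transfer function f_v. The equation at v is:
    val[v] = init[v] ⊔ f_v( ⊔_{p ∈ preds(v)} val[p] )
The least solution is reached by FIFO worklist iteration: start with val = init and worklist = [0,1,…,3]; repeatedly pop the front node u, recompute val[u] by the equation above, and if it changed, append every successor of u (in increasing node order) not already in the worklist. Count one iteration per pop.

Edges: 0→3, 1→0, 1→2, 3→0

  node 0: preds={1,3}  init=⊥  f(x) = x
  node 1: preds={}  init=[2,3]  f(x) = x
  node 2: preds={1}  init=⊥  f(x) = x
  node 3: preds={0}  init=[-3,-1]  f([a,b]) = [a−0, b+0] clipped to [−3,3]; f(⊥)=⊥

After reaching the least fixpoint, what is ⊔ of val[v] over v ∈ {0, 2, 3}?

[-3,3]

Trace (5 dequeues):
  [1] u=0 | in [-3,3] | out [-3,3] | prev ⊥ | push {}
  [2] u=1 | in ⊥ | out [2,3] | ==
  [3] u=2 | in [2,3] | out [2,3] | prev ⊥ | push {}
  [4] u=3 | in [-3,3] | out [-3,3] | prev [-3,-1] | push {0}
  [5] u=0 | in [-3,3] | out [-3,3] | ==

Converged values:
  [0] [-3,3]
  [1] [2,3]
  [2] [2,3]
  [3] [-3,3]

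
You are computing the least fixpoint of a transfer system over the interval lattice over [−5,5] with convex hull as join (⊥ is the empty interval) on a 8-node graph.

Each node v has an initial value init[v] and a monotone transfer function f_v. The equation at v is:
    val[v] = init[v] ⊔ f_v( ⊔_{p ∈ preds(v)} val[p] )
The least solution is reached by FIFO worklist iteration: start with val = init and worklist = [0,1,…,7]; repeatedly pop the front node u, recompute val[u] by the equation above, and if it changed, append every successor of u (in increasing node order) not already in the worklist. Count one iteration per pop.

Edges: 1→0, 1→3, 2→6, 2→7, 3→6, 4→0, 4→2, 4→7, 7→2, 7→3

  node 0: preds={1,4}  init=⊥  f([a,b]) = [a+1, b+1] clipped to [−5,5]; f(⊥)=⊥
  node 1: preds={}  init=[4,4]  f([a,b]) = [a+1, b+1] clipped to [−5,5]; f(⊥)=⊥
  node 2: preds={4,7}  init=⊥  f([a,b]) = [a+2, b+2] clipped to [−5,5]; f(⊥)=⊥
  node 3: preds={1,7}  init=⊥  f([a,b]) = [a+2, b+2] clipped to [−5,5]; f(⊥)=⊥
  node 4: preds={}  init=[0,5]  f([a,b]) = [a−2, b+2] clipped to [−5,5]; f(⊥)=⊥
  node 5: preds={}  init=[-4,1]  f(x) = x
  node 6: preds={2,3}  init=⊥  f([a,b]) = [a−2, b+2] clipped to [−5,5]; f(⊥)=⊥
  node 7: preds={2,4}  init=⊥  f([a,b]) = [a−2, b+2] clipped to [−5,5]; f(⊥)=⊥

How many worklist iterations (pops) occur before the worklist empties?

12

Iteration log — 12 steps:
  step 1. node 0  ⊔preds=[0,5]  new=[1,5]  old=⊥  +wl: 
  step 2. node 1  ⊔preds=⊥  new=[4,4]  stable
  step 3. node 2  ⊔preds=[0,5]  new=[2,5]  old=⊥  +wl: 
  step 4. node 3  ⊔preds=[4,4]  new=[5,5]  old=⊥  +wl: 
  step 5. node 4  ⊔preds=⊥  new=[0,5]  stable
  step 6. node 5  ⊔preds=⊥  new=[-4,1]  stable
  step 7. node 6  ⊔preds=[2,5]  new=[0,5]  old=⊥  +wl: 
  step 8. node 7  ⊔preds=[0,5]  new=[-2,5]  old=⊥  +wl: 2,3
  step 9. node 2  ⊔preds=[-2,5]  new=[0,5]  old=[2,5]  +wl: 6,7
  step 10. node 3  ⊔preds=[-2,5]  new=[0,5]  old=[5,5]  +wl: 
  step 11. node 6  ⊔preds=[0,5]  new=[-2,5]  old=[0,5]  +wl: 
  step 12. node 7  ⊔preds=[0,5]  new=[-2,5]  stable

Least fixpoint reached:
  node 0: [1,5]
  node 1: [4,4]
  node 2: [0,5]
  node 3: [0,5]
  node 4: [0,5]
  node 5: [-4,1]
  node 6: [-2,5]
  node 7: [-2,5]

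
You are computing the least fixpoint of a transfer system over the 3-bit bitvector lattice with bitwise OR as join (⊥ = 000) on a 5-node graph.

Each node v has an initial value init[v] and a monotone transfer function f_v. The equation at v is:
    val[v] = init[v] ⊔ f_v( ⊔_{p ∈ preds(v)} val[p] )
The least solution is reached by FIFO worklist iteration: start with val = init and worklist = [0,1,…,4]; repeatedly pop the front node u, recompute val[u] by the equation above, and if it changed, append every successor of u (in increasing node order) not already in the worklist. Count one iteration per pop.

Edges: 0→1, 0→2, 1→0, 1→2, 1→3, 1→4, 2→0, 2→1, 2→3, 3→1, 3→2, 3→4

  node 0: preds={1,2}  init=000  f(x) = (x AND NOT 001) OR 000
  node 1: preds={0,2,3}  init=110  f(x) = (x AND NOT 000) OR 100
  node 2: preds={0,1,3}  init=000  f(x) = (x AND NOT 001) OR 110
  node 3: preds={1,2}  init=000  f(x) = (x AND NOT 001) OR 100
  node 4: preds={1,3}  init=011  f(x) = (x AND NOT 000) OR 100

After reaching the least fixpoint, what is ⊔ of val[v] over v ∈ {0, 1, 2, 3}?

Trace (8 dequeues):
  [1] u=0 | in 110 | out 110 | prev 000 | push {}
  [2] u=1 | in 110 | out 110 | ==
  [3] u=2 | in 110 | out 110 | prev 000 | push {0,1}
  [4] u=3 | in 110 | out 110 | prev 000 | push {2}
  [5] u=4 | in 110 | out 111 | prev 011 | push {}
  [6] u=0 | in 110 | out 110 | ==
  [7] u=1 | in 110 | out 110 | ==
  [8] u=2 | in 110 | out 110 | ==

Converged values:
  [0] 110
  [1] 110
  [2] 110
  [3] 110
  [4] 111

110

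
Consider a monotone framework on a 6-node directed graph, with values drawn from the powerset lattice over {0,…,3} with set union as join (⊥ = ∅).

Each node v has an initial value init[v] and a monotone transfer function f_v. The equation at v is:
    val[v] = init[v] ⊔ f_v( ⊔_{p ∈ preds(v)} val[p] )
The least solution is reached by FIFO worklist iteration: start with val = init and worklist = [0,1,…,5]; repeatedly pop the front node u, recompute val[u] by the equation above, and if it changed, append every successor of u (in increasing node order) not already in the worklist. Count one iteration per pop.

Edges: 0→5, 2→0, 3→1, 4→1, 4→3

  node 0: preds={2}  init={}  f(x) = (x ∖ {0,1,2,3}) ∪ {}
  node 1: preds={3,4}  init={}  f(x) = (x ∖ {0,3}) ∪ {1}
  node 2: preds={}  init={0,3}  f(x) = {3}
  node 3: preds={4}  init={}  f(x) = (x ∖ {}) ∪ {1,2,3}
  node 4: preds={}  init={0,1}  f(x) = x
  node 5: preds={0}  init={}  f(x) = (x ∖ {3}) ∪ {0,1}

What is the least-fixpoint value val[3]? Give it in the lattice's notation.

Worklist (7 pops):
  #1 pop 0: in={0,3} → {} (no change)
  #2 pop 1: in={0,1} → {1} (was {}); enqueue []
  #3 pop 2: in={} → {0,3} (no change)
  #4 pop 3: in={0,1} → {0,1,2,3} (was {}); enqueue [1]
  #5 pop 4: in={} → {0,1} (no change)
  #6 pop 5: in={} → {0,1} (was {}); enqueue []
  #7 pop 1: in={0,1,2,3} → {1,2} (was {1}); enqueue []

Fixpoint:
  val[0] = {}
  val[1] = {1,2}
  val[2] = {0,3}
  val[3] = {0,1,2,3}
  val[4] = {0,1}
  val[5] = {0,1}

{0,1,2,3}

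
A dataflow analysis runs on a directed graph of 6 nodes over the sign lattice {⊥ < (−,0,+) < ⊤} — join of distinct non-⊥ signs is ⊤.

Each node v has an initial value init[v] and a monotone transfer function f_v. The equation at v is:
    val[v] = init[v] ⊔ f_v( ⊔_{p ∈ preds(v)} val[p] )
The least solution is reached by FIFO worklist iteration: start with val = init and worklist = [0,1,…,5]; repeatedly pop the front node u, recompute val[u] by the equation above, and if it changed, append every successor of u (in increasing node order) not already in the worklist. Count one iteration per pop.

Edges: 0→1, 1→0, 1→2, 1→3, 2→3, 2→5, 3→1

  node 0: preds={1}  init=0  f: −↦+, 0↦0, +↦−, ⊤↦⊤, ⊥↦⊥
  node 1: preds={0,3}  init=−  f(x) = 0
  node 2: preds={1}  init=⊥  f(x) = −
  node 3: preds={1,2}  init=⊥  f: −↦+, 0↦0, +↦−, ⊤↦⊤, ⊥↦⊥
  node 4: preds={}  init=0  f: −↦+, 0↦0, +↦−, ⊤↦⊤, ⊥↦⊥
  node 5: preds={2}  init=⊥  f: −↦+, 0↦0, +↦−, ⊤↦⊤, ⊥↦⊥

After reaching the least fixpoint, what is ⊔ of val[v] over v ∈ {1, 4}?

⊤

Iteration log — 8 steps:
  step 1. node 0  ⊔preds=−  new=⊤  old=0  +wl: 
  step 2. node 1  ⊔preds=⊤  new=⊤  old=−  +wl: 0
  step 3. node 2  ⊔preds=⊤  new=−  old=⊥  +wl: 
  step 4. node 3  ⊔preds=⊤  new=⊤  old=⊥  +wl: 1
  step 5. node 4  ⊔preds=⊥  new=0  stable
  step 6. node 5  ⊔preds=−  new=+  old=⊥  +wl: 
  step 7. node 0  ⊔preds=⊤  new=⊤  stable
  step 8. node 1  ⊔preds=⊤  new=⊤  stable

Least fixpoint reached:
  node 0: ⊤
  node 1: ⊤
  node 2: −
  node 3: ⊤
  node 4: 0
  node 5: +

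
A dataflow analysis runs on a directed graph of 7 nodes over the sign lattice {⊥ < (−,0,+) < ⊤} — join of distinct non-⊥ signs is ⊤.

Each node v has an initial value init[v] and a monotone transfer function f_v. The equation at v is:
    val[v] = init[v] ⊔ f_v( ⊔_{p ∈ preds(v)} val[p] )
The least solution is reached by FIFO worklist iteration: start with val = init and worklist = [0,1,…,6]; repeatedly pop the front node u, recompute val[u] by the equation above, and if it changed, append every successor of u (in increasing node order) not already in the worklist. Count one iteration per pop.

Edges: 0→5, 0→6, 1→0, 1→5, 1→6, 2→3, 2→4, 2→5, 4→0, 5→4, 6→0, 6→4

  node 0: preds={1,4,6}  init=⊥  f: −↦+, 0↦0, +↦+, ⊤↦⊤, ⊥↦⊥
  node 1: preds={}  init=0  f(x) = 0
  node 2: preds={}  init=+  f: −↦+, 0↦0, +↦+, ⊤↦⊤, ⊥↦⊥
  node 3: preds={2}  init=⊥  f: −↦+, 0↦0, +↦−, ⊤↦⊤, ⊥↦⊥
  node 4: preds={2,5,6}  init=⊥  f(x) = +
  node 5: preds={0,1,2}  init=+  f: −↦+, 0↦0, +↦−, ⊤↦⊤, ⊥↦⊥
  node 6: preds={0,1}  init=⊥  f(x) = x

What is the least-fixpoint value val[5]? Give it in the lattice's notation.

Iteration log — 13 steps:
  step 1. node 0  ⊔preds=0  new=0  old=⊥  +wl: 
  step 2. node 1  ⊔preds=⊥  new=0  stable
  step 3. node 2  ⊔preds=⊥  new=+  stable
  step 4. node 3  ⊔preds=+  new=−  old=⊥  +wl: 
  step 5. node 4  ⊔preds=+  new=+  old=⊥  +wl: 0
  step 6. node 5  ⊔preds=⊤  new=⊤  old=+  +wl: 4
  step 7. node 6  ⊔preds=0  new=0  old=⊥  +wl: 
  step 8. node 0  ⊔preds=⊤  new=⊤  old=0  +wl: 5,6
  step 9. node 4  ⊔preds=⊤  new=+  stable
  step 10. node 5  ⊔preds=⊤  new=⊤  stable
  step 11. node 6  ⊔preds=⊤  new=⊤  old=0  +wl: 0,4
  step 12. node 0  ⊔preds=⊤  new=⊤  stable
  step 13. node 4  ⊔preds=⊤  new=+  stable

Least fixpoint reached:
  node 0: ⊤
  node 1: 0
  node 2: +
  node 3: −
  node 4: +
  node 5: ⊤
  node 6: ⊤

⊤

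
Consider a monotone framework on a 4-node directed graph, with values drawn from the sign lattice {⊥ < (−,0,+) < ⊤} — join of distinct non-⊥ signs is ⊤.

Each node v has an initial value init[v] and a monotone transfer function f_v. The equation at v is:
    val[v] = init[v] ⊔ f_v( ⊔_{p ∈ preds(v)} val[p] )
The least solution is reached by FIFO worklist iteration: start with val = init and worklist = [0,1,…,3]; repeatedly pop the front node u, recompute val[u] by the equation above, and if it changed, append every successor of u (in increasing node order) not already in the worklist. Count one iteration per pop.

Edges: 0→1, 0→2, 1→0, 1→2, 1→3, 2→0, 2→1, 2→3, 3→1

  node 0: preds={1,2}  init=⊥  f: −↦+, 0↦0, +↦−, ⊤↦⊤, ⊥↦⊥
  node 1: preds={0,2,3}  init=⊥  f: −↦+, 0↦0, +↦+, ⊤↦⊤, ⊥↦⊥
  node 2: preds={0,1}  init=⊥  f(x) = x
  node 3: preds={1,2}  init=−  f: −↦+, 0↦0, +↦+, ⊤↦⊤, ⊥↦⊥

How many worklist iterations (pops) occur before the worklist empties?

Trace (11 dequeues):
  [1] u=0 | in ⊥ | out ⊥ | ==
  [2] u=1 | in − | out + | prev ⊥ | push {0}
  [3] u=2 | in + | out + | prev ⊥ | push {1}
  [4] u=3 | in + | out ⊤ | prev − | push {}
  [5] u=0 | in + | out − | prev ⊥ | push {2}
  [6] u=1 | in ⊤ | out ⊤ | prev + | push {0,3}
  [7] u=2 | in ⊤ | out ⊤ | prev + | push {1}
  [8] u=0 | in ⊤ | out ⊤ | prev − | push {2}
  [9] u=3 | in ⊤ | out ⊤ | ==
  [10] u=1 | in ⊤ | out ⊤ | ==
  [11] u=2 | in ⊤ | out ⊤ | ==

Converged values:
  [0] ⊤
  [1] ⊤
  [2] ⊤
  [3] ⊤

11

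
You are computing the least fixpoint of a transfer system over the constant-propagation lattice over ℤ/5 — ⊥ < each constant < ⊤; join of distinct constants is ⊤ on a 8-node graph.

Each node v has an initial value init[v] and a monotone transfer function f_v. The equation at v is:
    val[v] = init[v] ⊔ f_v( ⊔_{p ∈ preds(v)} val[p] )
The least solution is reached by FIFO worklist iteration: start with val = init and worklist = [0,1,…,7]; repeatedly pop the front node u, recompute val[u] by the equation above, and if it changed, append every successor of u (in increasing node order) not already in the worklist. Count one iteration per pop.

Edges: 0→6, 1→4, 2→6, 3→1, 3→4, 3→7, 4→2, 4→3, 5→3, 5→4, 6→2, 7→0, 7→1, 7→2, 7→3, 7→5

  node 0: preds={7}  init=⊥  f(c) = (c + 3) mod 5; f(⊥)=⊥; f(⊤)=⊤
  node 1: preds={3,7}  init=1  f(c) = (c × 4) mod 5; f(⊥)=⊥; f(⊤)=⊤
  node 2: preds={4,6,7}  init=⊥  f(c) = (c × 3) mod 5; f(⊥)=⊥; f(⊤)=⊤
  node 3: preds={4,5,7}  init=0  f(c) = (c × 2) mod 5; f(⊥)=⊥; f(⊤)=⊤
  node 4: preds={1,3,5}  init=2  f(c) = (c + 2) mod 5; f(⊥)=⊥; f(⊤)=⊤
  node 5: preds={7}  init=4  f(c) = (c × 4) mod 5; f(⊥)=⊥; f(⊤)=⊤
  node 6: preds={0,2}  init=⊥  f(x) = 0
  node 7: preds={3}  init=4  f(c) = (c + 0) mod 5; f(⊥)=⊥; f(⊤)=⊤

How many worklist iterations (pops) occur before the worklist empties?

Iteration log — 15 steps:
  step 1. node 0  ⊔preds=4  new=2  old=⊥  +wl: 
  step 2. node 1  ⊔preds=⊤  new=⊤  old=1  +wl: 
  step 3. node 2  ⊔preds=⊤  new=⊤  old=⊥  +wl: 
  step 4. node 3  ⊔preds=⊤  new=⊤  old=0  +wl: 1
  step 5. node 4  ⊔preds=⊤  new=⊤  old=2  +wl: 2,3
  step 6. node 5  ⊔preds=4  new=⊤  old=4  +wl: 4
  step 7. node 6  ⊔preds=⊤  new=0  old=⊥  +wl: 
  step 8. node 7  ⊔preds=⊤  new=⊤  old=4  +wl: 0,5
  step 9. node 1  ⊔preds=⊤  new=⊤  stable
  step 10. node 2  ⊔preds=⊤  new=⊤  stable
  step 11. node 3  ⊔preds=⊤  new=⊤  stable
  step 12. node 4  ⊔preds=⊤  new=⊤  stable
  step 13. node 0  ⊔preds=⊤  new=⊤  old=2  +wl: 6
  step 14. node 5  ⊔preds=⊤  new=⊤  stable
  step 15. node 6  ⊔preds=⊤  new=0  stable

Least fixpoint reached:
  node 0: ⊤
  node 1: ⊤
  node 2: ⊤
  node 3: ⊤
  node 4: ⊤
  node 5: ⊤
  node 6: 0
  node 7: ⊤

15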